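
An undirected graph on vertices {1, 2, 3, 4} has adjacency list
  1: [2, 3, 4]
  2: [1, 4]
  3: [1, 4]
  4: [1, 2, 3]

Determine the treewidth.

A width-2 tree decomposition is:
Bags: B1 = {1, 2, 4}  B2 = {1, 3, 4}
Tree: B1–B2
Every bag has size at most 3, so the width is 3 − 1 = 2 and tw(G) ≤ 2. For the lower bound, the 3 vertices {1, 2, 4} are pairwise adjacent, and any tree decomposition puts a clique entirely inside one bag — forcing width ≥ 2. Combining the bounds, tw(G) = 2.

2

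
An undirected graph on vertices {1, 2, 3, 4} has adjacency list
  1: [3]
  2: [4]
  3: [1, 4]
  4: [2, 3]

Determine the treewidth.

A width-1 tree decomposition is:
Bags: B1 = {2, 4}  B2 = {3, 4}  B3 = {1, 3}
Tree: B1–B2, B2–B3
Each bag holds 2 vertices, so the decomposition has width 1, which upper-bounds the treewidth. Any graph with an edge has treewidth ≥ 1, and G has the edge 2–4. Combining the bounds, tw(G) = 1.

1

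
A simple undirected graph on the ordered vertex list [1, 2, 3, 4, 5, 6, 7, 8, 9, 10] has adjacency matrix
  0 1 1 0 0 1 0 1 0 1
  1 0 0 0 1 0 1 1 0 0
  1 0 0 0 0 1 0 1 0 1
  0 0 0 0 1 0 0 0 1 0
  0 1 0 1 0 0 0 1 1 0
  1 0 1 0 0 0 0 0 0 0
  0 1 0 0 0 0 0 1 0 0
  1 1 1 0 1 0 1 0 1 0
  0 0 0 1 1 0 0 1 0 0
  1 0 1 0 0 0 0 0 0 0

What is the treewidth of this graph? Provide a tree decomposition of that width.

Each bag holds 3 vertices, so the decomposition has width 2, which upper-bounds the treewidth. On the other hand G contains the 3-clique {5, 8, 9}. A clique must lie in a single bag of any decomposition, so no decomposition can have width below 2. Combining the bounds, tw(G) = 2.

Treewidth 2.
Bags: B1 = {1, 3, 8}  B2 = {1, 2, 8}  B3 = {1, 3, 6}  B4 = {2, 5, 8}  B5 = {1, 3, 10}  B6 = {5, 8, 9}  B7 = {4, 5, 9}  B8 = {2, 7, 8}
Tree: B1–B2, B1–B3, B2–B4, B1–B5, B4–B6, B6–B7, B4–B8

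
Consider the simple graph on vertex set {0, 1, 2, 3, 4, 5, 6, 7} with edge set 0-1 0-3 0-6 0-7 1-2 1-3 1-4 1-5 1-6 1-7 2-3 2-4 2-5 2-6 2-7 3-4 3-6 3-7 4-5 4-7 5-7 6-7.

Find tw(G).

A width-4 tree decomposition is:
Bags: B1 = {1, 2, 3, 6, 7}  B2 = {0, 1, 3, 6, 7}  B3 = {1, 2, 3, 4, 7}  B4 = {1, 2, 4, 5, 7}
Tree: B1–B2, B1–B3, B3–B4
Each bag holds 5 vertices, so the decomposition has width 4, which upper-bounds the treewidth. On the other hand G contains the 5-clique {0, 1, 3, 6, 7}. A clique must lie in a single bag of any decomposition, so no decomposition can have width below 4. Therefore the treewidth is 4.

4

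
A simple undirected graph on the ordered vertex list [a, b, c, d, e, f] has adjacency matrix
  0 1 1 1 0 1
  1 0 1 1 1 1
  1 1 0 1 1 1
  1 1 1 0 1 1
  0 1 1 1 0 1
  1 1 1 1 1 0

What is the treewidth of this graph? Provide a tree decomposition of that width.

Every bag has size at most 5, so the width is 5 − 1 = 4 and tw(G) ≤ 4. On the other hand G contains the 5-clique {b, c, d, e, f}. A clique must lie in a single bag of any decomposition, so no decomposition can have width below 4. The upper and lower bounds meet at 4, so that is the treewidth.

Treewidth 4.
One such decomposition:
Bags: B1 = {a, b, c, d, f}  B2 = {b, c, d, e, f}
Tree: B1–B2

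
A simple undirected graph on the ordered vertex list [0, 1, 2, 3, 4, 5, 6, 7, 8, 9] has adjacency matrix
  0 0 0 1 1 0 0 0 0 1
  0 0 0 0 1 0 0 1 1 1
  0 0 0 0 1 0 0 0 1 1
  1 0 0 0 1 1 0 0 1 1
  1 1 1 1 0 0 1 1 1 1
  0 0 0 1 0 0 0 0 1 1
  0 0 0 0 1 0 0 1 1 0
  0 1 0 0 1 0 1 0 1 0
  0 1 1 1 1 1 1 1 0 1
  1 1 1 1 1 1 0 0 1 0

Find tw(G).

A width-3 tree decomposition is:
Bags: B1 = {3, 4, 8, 9}  B2 = {0, 3, 4, 9}  B3 = {1, 4, 8, 9}  B4 = {2, 4, 8, 9}  B5 = {3, 5, 8, 9}  B6 = {1, 4, 7, 8}  B7 = {4, 6, 7, 8}
Tree: B1–B2, B1–B3, B3–B4, B1–B5, B3–B6, B6–B7
Each bag holds 4 vertices, so the decomposition has width 3, which upper-bounds the treewidth. On the other hand G contains the 4-clique {0, 3, 4, 9}. A clique must lie in a single bag of any decomposition, so no decomposition can have width below 3. Therefore the treewidth is 3.

3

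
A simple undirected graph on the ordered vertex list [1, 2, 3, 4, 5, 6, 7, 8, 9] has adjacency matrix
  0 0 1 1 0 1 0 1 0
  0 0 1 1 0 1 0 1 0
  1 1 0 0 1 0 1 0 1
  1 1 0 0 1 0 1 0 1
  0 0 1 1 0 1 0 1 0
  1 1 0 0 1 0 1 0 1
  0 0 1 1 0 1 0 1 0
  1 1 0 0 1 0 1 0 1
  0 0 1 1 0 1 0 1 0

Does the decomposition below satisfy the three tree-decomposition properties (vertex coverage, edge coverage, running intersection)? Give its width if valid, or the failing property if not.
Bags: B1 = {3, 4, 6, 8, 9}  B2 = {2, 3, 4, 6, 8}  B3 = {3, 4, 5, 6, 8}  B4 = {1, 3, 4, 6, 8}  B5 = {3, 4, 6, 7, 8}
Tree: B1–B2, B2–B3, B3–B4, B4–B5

Yes; width 4.

Vertex coverage: the bags together contain {1, 2, 3, 4, 5, 6, 7, 8, 9}, the full vertex set. Edge coverage: each edge of G has both endpoints in at least one bag. Running intersection: for every vertex, the bags containing it form a connected subtree. All three properties hold, so this is a valid tree decomposition of width max|bag| − 1 = 4, and hence tw(G) ≤ 4.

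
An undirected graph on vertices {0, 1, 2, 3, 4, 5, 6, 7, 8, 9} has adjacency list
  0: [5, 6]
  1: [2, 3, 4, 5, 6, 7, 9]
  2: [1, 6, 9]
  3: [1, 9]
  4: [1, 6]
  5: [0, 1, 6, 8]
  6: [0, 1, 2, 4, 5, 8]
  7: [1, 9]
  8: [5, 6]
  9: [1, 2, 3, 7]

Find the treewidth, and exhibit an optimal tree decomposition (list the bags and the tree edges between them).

Each bag holds 3 vertices, so the decomposition has width 2, which upper-bounds the treewidth. Conversely, {0, 5, 6} is a clique of size 3, and the vertices of any clique must share a bag in every tree decomposition; so some bag has ≥ 3 vertices and tw(G) ≥ 2. Combining the bounds, tw(G) = 2.

Treewidth 2.
One optimal decomposition is:
Bags: B1 = {5, 6, 8}  B2 = {1, 5, 6}  B3 = {1, 2, 6}  B4 = {1, 2, 9}  B5 = {0, 5, 6}  B6 = {1, 4, 6}  B7 = {1, 7, 9}  B8 = {1, 3, 9}
Tree: B1–B2, B2–B3, B3–B4, B2–B5, B3–B6, B4–B7, B4–B8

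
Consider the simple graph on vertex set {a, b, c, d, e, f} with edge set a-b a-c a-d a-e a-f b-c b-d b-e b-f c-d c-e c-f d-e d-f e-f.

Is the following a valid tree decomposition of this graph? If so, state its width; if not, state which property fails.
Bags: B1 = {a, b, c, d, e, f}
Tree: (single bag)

Checking the three conditions: (i) the bags cover all of {a, b, c, d, e, f}; (ii) for each edge, some bag contains both endpoints; (iii) the bags containing any fixed vertex form a subtree. All hold, so the decomposition is valid with width 6 − 1 = 5.

Yes; width 5.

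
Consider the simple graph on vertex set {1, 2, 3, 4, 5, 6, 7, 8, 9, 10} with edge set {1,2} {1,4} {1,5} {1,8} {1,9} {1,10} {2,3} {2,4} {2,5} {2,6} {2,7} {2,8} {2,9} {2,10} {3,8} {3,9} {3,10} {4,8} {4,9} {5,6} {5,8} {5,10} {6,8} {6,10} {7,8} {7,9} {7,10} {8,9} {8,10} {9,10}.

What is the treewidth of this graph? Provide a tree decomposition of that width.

Treewidth 4.
One such decomposition:
Bags: B1 = {1, 2, 8, 9, 10}  B2 = {1, 2, 5, 8, 10}  B3 = {1, 2, 4, 8, 9}  B4 = {2, 5, 6, 8, 10}  B5 = {2, 7, 8, 9, 10}  B6 = {2, 3, 8, 9, 10}
Tree: B1–B2, B1–B3, B2–B4, B1–B5, B1–B6

Every bag has size at most 5, so the width is 5 − 1 = 4 and tw(G) ≤ 4. On the other hand G contains the 5-clique {1, 2, 8, 9, 10}. A clique must lie in a single bag of any decomposition, so no decomposition can have width below 4. The upper and lower bounds meet at 4, so that is the treewidth.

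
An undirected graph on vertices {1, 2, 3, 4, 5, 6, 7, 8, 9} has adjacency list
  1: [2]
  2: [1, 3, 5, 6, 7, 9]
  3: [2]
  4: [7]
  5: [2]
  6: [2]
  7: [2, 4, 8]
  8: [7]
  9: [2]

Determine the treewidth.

A width-1 tree decomposition is:
Bags: B1 = {2, 7}  B2 = {2, 6}  B3 = {1, 2}  B4 = {2, 3}  B5 = {2, 9}  B6 = {4, 7}  B7 = {7, 8}  B8 = {2, 5}
Tree: B1–B2, B1–B3, B2–B4, B1–B5, B1–B6, B1–B7, B1–B8
Every bag has size at most 2, so the width is 2 − 1 = 1 and tw(G) ≤ 1. Any graph with an edge has treewidth ≥ 1, and G has the edge 2–7. Therefore the treewidth is 1.

1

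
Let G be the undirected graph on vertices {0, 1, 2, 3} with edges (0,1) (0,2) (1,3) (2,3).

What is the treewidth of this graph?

A width-2 tree decomposition is:
Bags: B1 = {0, 1, 3}  B2 = {0, 2, 3}
Tree: B1–B2
Every bag has size at most 3, so the width is 3 − 1 = 2 and tw(G) ≤ 2. The edges 3–1–0–2–3 form a cycle, so G is not a tree and its treewidth is at least 2. The upper and lower bounds meet at 2, so that is the treewidth.

2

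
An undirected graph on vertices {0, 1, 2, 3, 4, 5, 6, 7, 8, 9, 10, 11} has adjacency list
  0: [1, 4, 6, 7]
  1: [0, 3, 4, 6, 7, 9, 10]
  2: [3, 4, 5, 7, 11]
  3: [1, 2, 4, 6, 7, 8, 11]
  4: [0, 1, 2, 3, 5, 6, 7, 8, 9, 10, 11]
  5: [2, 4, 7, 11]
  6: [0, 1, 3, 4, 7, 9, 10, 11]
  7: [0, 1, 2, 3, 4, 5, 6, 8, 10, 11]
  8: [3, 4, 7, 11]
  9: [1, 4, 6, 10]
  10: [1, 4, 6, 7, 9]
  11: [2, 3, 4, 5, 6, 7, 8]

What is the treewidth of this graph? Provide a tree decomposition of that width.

The largest bag has 5 vertices, giving width 4; this decomposition certifies tw(G) ≤ 4. On the other hand G contains the 5-clique {1, 4, 6, 9, 10}. A clique must lie in a single bag of any decomposition, so no decomposition can have width below 4. The upper and lower bounds meet at 4, so that is the treewidth.

Treewidth 4.
One optimal decomposition is:
Bags: B1 = {3, 4, 6, 7, 11}  B2 = {1, 3, 4, 6, 7}  B3 = {2, 3, 4, 7, 11}  B4 = {1, 4, 6, 7, 10}  B5 = {0, 1, 4, 6, 7}  B6 = {1, 4, 6, 9, 10}  B7 = {2, 4, 5, 7, 11}  B8 = {3, 4, 7, 8, 11}
Tree: B1–B2, B1–B3, B2–B4, B2–B5, B4–B6, B3–B7, B1–B8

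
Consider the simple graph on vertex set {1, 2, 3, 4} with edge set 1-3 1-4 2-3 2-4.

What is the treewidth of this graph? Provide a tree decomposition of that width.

Treewidth 2.
One optimal decomposition is:
Bags: B1 = {2, 3, 4}  B2 = {1, 3, 4}
Tree: B1–B2

Each bag holds 3 vertices, so the decomposition has width 2, which upper-bounds the treewidth. For the lower bound, G contains the cycle 4–2–3–1–4, so G is not a forest; only forests have treewidth ≤ 1, hence tw(G) ≥ 2. Therefore the treewidth is 2.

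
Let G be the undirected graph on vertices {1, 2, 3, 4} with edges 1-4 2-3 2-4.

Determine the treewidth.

1

A width-1 tree decomposition is:
Bags: B1 = {2, 4}  B2 = {1, 4}  B3 = {2, 3}
Tree: B1–B2, B1–B3
Each bag holds 2 vertices, so the decomposition has width 1, which upper-bounds the treewidth. Since G has at least one edge (e.g. 2–4), it is not an edgeless graph, so tw(G) ≥ 1. Hence tw(G) = 1 exactly.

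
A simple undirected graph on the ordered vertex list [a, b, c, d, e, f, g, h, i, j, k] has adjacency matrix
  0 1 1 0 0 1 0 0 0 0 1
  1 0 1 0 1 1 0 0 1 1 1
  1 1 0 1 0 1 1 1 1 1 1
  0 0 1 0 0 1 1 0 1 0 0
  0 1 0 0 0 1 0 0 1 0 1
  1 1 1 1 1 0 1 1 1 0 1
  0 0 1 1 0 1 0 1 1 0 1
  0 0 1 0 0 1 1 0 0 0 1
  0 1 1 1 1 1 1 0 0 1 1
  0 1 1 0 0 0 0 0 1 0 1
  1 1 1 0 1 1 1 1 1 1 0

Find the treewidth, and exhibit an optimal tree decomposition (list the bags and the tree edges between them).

Treewidth 4.
Bags: B1 = {b, c, f, i, k}  B2 = {c, f, g, i, k}  B3 = {c, d, f, g, i}  B4 = {a, b, c, f, k}  B5 = {b, c, i, j, k}  B6 = {b, e, f, i, k}  B7 = {c, f, g, h, k}
Tree: B1–B2, B2–B3, B1–B4, B1–B5, B1–B6, B2–B7

Each bag holds 5 vertices, so the decomposition has width 4, which upper-bounds the treewidth. On the other hand G contains the 5-clique {b, c, i, j, k}. A clique must lie in a single bag of any decomposition, so no decomposition can have width below 4. Therefore the treewidth is 4.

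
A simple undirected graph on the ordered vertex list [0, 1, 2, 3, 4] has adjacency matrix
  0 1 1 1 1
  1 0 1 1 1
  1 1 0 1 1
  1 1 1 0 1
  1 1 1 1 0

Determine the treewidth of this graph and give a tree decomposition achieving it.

With just one bag of size 5, the width is 5 − 1 = 4, so tw(G) ≤ 4. On the other hand G contains the 5-clique {0, 1, 2, 3, 4}. A clique must lie in a single bag of any decomposition, so no decomposition can have width below 4. Hence tw(G) = 4 exactly.

Treewidth 4.
Bags: B1 = {0, 1, 2, 3, 4}
Tree: (single bag)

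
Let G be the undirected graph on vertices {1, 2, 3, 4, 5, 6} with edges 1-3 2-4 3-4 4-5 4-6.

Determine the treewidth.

1

A width-1 tree decomposition is:
Bags: B1 = {4, 6}  B2 = {3, 4}  B3 = {2, 4}  B4 = {1, 3}  B5 = {4, 5}
Tree: B1–B2, B1–B3, B2–B4, B2–B5
Each bag holds 2 vertices, so the decomposition has width 1, which upper-bounds the treewidth. Since G has at least one edge (e.g. 4–6), it is not an edgeless graph, so tw(G) ≥ 1. Combining the bounds, tw(G) = 1.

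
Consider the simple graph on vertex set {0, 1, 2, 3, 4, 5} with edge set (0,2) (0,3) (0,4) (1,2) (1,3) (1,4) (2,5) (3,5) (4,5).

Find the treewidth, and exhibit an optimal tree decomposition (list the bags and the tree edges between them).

The largest bag has 4 vertices, giving width 3; this decomposition certifies tw(G) ≤ 3. For the lower bound: the 4 vertex sets {0,2}, {4,5}, {1}, {3} are disjoint, each induces a connected subgraph, and every pair is joined by at least one edge of G. Contracting each set to a single vertex therefore yields K_{4} as a minor, and since treewidth is minor-monotone, tw(G) ≥ tw(K_{4}) = 3. The upper and lower bounds meet at 3, so that is the treewidth.

Treewidth 3.
Bags: B1 = {0, 1, 2, 5}  B2 = {0, 1, 4, 5}  B3 = {0, 1, 3, 5}
Tree: B1–B2, B2–B3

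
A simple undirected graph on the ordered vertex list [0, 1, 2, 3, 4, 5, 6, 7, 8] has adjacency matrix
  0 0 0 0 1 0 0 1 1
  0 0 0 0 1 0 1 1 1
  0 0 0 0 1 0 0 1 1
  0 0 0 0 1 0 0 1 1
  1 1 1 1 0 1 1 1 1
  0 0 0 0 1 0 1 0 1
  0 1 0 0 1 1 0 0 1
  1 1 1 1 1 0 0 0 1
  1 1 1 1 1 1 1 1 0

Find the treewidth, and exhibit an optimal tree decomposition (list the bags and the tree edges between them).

Every bag has size at most 4, so the width is 4 − 1 = 3 and tw(G) ≤ 3. Conversely, {4, 5, 6, 8} is a clique of size 4, and the vertices of any clique must share a bag in every tree decomposition; so some bag has ≥ 4 vertices and tw(G) ≥ 3. Hence tw(G) = 3 exactly.

Treewidth 3.
Bags: B1 = {2, 4, 7, 8}  B2 = {1, 4, 7, 8}  B3 = {0, 4, 7, 8}  B4 = {1, 4, 6, 8}  B5 = {4, 5, 6, 8}  B6 = {3, 4, 7, 8}
Tree: B1–B2, B1–B3, B2–B4, B4–B5, B1–B6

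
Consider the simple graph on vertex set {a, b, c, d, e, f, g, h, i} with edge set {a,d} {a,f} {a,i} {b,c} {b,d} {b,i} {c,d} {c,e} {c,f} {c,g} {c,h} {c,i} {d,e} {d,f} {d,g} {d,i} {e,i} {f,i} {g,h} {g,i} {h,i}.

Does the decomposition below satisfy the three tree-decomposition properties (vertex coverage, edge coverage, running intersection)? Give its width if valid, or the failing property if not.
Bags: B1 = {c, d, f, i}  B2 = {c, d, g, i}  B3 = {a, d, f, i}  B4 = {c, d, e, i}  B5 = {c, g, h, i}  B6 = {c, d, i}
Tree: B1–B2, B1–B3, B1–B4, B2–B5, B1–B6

A tree decomposition must satisfy three properties: every vertex lies in some bag; for every edge, both endpoints lie together in some bag; and for every vertex, the bags containing it form a connected subtree. Here vertex b appears in no bag, so the decomposition is invalid.

No — vertex b appears in no bag.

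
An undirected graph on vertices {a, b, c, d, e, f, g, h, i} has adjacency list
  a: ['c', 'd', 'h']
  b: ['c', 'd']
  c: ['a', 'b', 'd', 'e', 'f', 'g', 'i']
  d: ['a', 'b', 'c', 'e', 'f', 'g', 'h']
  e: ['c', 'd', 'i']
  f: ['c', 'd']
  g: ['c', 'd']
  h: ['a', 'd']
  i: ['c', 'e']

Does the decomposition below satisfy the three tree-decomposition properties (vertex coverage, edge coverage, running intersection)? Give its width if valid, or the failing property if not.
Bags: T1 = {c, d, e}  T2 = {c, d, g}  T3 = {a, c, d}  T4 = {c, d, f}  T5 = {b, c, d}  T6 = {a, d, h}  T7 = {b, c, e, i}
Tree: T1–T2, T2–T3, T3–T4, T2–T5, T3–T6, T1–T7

A tree decomposition must satisfy three properties: every vertex lies in some bag; for every edge, both endpoints lie together in some bag; and for every vertex, the bags containing it form a connected subtree. Here bags containing vertex b are not connected in the tree, so the decomposition is invalid.

No — bags containing vertex b are not connected in the tree.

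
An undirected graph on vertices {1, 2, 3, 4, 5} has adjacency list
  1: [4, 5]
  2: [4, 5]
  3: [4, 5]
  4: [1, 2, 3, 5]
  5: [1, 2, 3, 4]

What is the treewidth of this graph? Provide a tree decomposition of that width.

Treewidth 2.
One optimal decomposition is:
Bags: B1 = {2, 4, 5}  B2 = {3, 4, 5}  B3 = {1, 4, 5}
Tree: B1–B2, B1–B3

Every bag has size at most 3, so the width is 3 − 1 = 2 and tw(G) ≤ 2. On the other hand G contains the 3-clique {1, 4, 5}. A clique must lie in a single bag of any decomposition, so no decomposition can have width below 2. Combining the bounds, tw(G) = 2.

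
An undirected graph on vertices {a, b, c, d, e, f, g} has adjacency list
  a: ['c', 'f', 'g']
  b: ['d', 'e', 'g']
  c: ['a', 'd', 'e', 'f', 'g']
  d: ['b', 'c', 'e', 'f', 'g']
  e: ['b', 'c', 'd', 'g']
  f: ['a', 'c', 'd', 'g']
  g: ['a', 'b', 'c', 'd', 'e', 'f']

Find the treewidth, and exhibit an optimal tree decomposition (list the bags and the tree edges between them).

The largest bag has 4 vertices, giving width 3; this decomposition certifies tw(G) ≤ 3. For the lower bound, the 4 vertices {c, d, e, g} are pairwise adjacent, and any tree decomposition puts a clique entirely inside one bag — forcing width ≥ 3. Combining the bounds, tw(G) = 3.

Treewidth 3.
One optimal decomposition is:
Bags: B1 = {c, d, e, g}  B2 = {b, d, e, g}  B3 = {c, d, f, g}  B4 = {a, c, f, g}
Tree: B1–B2, B1–B3, B3–B4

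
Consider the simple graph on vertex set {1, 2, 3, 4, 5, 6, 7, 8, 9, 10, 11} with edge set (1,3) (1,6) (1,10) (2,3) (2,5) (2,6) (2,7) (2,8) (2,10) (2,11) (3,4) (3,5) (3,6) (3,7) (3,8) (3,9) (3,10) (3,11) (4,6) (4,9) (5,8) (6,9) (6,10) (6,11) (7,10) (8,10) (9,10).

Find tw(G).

A width-3 tree decomposition is:
Bags: B1 = {3, 6, 9, 10}  B2 = {1, 3, 6, 10}  B3 = {2, 3, 6, 10}  B4 = {2, 3, 8, 10}  B5 = {2, 3, 7, 10}  B6 = {2, 3, 6, 11}  B7 = {2, 3, 5, 8}  B8 = {3, 4, 6, 9}
Tree: B1–B2, B1–B3, B3–B4, B3–B5, B3–B6, B4–B7, B1–B8
Every bag has size at most 4, so the width is 4 − 1 = 3 and tw(G) ≤ 3. On the other hand G contains the 4-clique {1, 3, 6, 10}. A clique must lie in a single bag of any decomposition, so no decomposition can have width below 3. Therefore the treewidth is 3.

3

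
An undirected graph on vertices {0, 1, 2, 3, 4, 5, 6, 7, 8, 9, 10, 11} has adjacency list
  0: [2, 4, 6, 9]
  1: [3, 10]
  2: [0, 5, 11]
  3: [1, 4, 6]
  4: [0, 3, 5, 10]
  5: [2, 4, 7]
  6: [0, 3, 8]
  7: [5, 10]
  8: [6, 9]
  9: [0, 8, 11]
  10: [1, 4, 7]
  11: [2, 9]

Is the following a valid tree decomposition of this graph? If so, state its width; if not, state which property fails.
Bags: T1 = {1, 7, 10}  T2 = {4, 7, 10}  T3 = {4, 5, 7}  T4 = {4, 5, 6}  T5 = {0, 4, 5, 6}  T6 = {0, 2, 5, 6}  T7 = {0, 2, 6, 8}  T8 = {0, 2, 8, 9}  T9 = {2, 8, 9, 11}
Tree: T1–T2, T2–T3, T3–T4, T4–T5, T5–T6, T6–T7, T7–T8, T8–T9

No — vertex 3 appears in no bag.

A tree decomposition must satisfy three properties: every vertex lies in some bag; for every edge, both endpoints lie together in some bag; and for every vertex, the bags containing it form a connected subtree. Here vertex 3 appears in no bag, so the decomposition is invalid.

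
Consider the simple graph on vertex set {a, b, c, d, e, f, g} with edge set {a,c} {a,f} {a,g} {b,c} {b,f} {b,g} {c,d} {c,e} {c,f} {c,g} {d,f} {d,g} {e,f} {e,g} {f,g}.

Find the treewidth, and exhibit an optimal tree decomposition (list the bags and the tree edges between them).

Treewidth 3.
Bags: B1 = {a, c, f, g}  B2 = {b, c, f, g}  B3 = {c, d, f, g}  B4 = {c, e, f, g}
Tree: B1–B2, B2–B3, B2–B4

The largest bag has 4 vertices, giving width 3; this decomposition certifies tw(G) ≤ 3. Conversely, {c, d, f, g} is a clique of size 4, and the vertices of any clique must share a bag in every tree decomposition; so some bag has ≥ 4 vertices and tw(G) ≥ 3. Therefore the treewidth is 3.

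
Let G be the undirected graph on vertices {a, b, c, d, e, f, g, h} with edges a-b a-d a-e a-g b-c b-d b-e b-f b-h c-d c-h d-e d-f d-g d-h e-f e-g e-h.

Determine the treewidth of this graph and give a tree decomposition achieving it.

Treewidth 3.
One optimal decomposition is:
Bags: B1 = {a, b, d, e}  B2 = {a, d, e, g}  B3 = {b, d, e, h}  B4 = {b, d, e, f}  B5 = {b, c, d, h}
Tree: B1–B2, B1–B3, B3–B4, B3–B5

Every bag has size at most 4, so the width is 4 − 1 = 3 and tw(G) ≤ 3. For the lower bound, the 4 vertices {a, d, e, g} are pairwise adjacent, and any tree decomposition puts a clique entirely inside one bag — forcing width ≥ 3. Therefore the treewidth is 3.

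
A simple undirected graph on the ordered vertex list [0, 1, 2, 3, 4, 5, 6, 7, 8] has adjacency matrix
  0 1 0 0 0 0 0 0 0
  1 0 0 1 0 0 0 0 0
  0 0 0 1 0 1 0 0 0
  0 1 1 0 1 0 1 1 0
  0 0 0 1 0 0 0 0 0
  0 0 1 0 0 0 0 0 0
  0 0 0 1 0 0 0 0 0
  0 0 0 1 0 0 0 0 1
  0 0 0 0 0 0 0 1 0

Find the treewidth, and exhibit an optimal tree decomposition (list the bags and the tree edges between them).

Each bag holds 2 vertices, so the decomposition has width 1, which upper-bounds the treewidth. G has an edge, so its treewidth is at least 1. Hence tw(G) = 1 exactly.

Treewidth 1.
Bags: B1 = {2, 3}  B2 = {1, 3}  B3 = {0, 1}  B4 = {2, 5}  B5 = {3, 7}  B6 = {3, 6}  B7 = {7, 8}  B8 = {3, 4}
Tree: B1–B2, B2–B3, B1–B4, B1–B5, B1–B6, B5–B7, B2–B8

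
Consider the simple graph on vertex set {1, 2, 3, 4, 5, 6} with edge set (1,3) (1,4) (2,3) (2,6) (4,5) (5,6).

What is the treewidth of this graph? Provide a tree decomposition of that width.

Treewidth 2.
One such decomposition:
Bags: B1 = {2, 3, 6}  B2 = {1, 3, 6}  B3 = {1, 4, 6}  B4 = {4, 5, 6}
Tree: B1–B2, B2–B3, B3–B4

Each bag holds 3 vertices, so the decomposition has width 2, which upper-bounds the treewidth. For the lower bound, G contains the cycle 6–2–3–1–4–5–6, so G is not a forest; only forests have treewidth ≤ 1, hence tw(G) ≥ 2. Therefore the treewidth is 2.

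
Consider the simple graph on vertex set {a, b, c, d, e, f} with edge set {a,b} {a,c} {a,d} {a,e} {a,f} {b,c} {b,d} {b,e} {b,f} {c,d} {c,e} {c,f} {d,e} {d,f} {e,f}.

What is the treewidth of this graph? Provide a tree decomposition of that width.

Treewidth 5.
Bags: B1 = {a, b, c, d, e, f}
Tree: (single bag)

A single bag containing all 6 vertices is trivially a valid decomposition of width 5. For the lower bound, the 6 vertices {a, b, c, d, e, f} are pairwise adjacent, and any tree decomposition puts a clique entirely inside one bag — forcing width ≥ 5. The upper and lower bounds meet at 5, so that is the treewidth.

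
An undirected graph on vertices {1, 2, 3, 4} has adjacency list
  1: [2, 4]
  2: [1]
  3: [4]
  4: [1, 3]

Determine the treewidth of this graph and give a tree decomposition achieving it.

The largest bag has 2 vertices, giving width 1; this decomposition certifies tw(G) ≤ 1. Any graph with an edge has treewidth ≥ 1, and G has the edge 4–3. Hence tw(G) = 1 exactly.

Treewidth 1.
Bags: B1 = {3, 4}  B2 = {1, 4}  B3 = {1, 2}
Tree: B1–B2, B2–B3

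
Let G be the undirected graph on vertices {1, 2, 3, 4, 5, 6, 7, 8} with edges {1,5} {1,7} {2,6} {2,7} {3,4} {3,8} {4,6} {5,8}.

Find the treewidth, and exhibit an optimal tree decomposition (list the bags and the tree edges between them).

Treewidth 2.
One optimal decomposition is:
Bags: B1 = {1, 5, 7}  B2 = {2, 5, 7}  B3 = {2, 5, 6}  B4 = {4, 5, 6}  B5 = {3, 4, 5}  B6 = {3, 5, 8}
Tree: B1–B2, B2–B3, B3–B4, B4–B5, B5–B6

Every bag has size at most 3, so the width is 3 − 1 = 2 and tw(G) ≤ 2. Since 5–1–7–2–6–4–3–8–5 is a cycle in G, G is not acyclic. Forests are exactly the graphs of treewidth ≤ 1, so tw(G) ≥ 2. Combining the bounds, tw(G) = 2.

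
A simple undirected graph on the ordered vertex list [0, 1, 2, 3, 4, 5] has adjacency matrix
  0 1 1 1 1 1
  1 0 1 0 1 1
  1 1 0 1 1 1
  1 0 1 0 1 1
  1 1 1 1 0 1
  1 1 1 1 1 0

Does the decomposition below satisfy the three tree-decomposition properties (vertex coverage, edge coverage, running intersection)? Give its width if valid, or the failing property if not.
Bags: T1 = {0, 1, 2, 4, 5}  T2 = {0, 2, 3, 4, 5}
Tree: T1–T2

Vertex coverage: the bags together contain {0, 1, 2, 3, 4, 5}, the full vertex set. Edge coverage: each edge of G has both endpoints in at least one bag. Running intersection: for every vertex, the bags containing it form a connected subtree. All three properties hold, so this is a valid tree decomposition of width max|bag| − 1 = 4, and hence tw(G) ≤ 4.

Yes; width 4.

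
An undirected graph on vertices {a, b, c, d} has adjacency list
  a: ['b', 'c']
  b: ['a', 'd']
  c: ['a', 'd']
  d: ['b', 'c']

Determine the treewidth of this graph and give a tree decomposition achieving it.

Each bag holds 3 vertices, so the decomposition has width 2, which upper-bounds the treewidth. For the lower bound, G contains the cycle d–c–a–b–d, so G is not a forest; only forests have treewidth ≤ 1, hence tw(G) ≥ 2. Therefore the treewidth is 2.

Treewidth 2.
One such decomposition:
Bags: B1 = {a, c, d}  B2 = {a, b, d}
Tree: B1–B2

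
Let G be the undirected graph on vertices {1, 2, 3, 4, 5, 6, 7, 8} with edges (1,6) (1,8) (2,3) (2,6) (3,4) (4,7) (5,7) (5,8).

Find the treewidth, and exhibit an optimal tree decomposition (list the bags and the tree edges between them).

Treewidth 2.
Bags: B1 = {4, 5, 7}  B2 = {3, 4, 5}  B3 = {2, 3, 5}  B4 = {2, 5, 6}  B5 = {1, 5, 6}  B6 = {1, 5, 8}
Tree: B1–B2, B2–B3, B3–B4, B4–B5, B5–B6

Each bag holds 3 vertices, so the decomposition has width 2, which upper-bounds the treewidth. The edges 5–7–4–3–2–6–1–8–5 form a cycle, so G is not a tree and its treewidth is at least 2. Hence tw(G) = 2 exactly.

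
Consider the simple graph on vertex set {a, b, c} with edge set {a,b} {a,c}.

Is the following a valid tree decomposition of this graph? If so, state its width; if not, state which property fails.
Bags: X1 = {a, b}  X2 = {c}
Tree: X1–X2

No — edge (a,c) lies in no bag.

A tree decomposition must satisfy three properties: every vertex lies in some bag; for every edge, both endpoints lie together in some bag; and for every vertex, the bags containing it form a connected subtree. Here edge (a,c) lies in no bag, so the decomposition is invalid.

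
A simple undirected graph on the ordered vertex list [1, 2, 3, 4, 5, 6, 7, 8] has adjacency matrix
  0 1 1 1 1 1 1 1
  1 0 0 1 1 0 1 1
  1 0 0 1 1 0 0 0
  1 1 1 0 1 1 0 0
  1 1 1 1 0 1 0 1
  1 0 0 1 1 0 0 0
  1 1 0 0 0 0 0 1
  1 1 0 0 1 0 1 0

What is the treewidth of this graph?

3

A width-3 tree decomposition is:
Bags: B1 = {1, 2, 4, 5}  B2 = {1, 2, 5, 8}  B3 = {1, 2, 7, 8}  B4 = {1, 4, 5, 6}  B5 = {1, 3, 4, 5}
Tree: B1–B2, B2–B3, B1–B4, B1–B5
Each bag holds 4 vertices, so the decomposition has width 3, which upper-bounds the treewidth. For the lower bound, the 4 vertices {1, 2, 5, 8} are pairwise adjacent, and any tree decomposition puts a clique entirely inside one bag — forcing width ≥ 3. Hence tw(G) = 3 exactly.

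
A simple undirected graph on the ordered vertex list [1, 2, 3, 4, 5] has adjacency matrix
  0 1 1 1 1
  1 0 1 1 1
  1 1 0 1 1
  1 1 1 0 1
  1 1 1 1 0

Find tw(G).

4

A width-4 tree decomposition is:
Bags: B1 = {1, 2, 3, 4, 5}
Tree: (single bag)
A single bag containing all 5 vertices is trivially a valid decomposition of width 4. For the lower bound, the 5 vertices {1, 2, 3, 4, 5} are pairwise adjacent, and any tree decomposition puts a clique entirely inside one bag — forcing width ≥ 4. Therefore the treewidth is 4.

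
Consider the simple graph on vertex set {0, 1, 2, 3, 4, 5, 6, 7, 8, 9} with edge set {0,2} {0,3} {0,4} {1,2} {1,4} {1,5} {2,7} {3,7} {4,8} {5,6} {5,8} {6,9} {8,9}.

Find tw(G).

2

A width-2 tree decomposition is:
Bags: B1 = {5, 6, 9}  B2 = {5, 8, 9}  B3 = {1, 5, 8}  B4 = {1, 4, 8}  B5 = {1, 2, 4}  B6 = {0, 2, 4}  B7 = {0, 2, 7}  B8 = {0, 3, 7}
Tree: B1–B2, B2–B3, B3–B4, B4–B5, B5–B6, B6–B7, B7–B8
The largest bag has 3 vertices, giving width 2; this decomposition certifies tw(G) ≤ 2. The edges 6–9–8–5–6 form a cycle, so G is not a tree and its treewidth is at least 2. The upper and lower bounds meet at 2, so that is the treewidth.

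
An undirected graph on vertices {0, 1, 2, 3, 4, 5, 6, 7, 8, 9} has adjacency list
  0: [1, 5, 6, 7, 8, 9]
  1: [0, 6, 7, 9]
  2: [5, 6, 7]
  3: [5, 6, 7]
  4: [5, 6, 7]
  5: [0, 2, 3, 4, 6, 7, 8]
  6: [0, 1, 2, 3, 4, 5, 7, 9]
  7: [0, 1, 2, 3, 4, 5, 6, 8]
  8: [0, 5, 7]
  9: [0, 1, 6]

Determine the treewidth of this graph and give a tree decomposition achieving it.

Treewidth 3.
One such decomposition:
Bags: B1 = {0, 5, 6, 7}  B2 = {0, 1, 6, 7}  B3 = {0, 5, 7, 8}  B4 = {3, 5, 6, 7}  B5 = {4, 5, 6, 7}  B6 = {0, 1, 6, 9}  B7 = {2, 5, 6, 7}
Tree: B1–B2, B1–B3, B1–B4, B4–B5, B2–B6, B1–B7

Every bag has size at most 4, so the width is 4 − 1 = 3 and tw(G) ≤ 3. For the lower bound, the 4 vertices {0, 5, 7, 8} are pairwise adjacent, and any tree decomposition puts a clique entirely inside one bag — forcing width ≥ 3. The upper and lower bounds meet at 3, so that is the treewidth.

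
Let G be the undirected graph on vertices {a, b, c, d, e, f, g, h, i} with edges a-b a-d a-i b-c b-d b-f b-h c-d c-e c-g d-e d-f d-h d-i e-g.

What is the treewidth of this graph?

A width-2 tree decomposition is:
Bags: B1 = {c, d, e}  B2 = {b, c, d}  B3 = {a, b, d}  B4 = {a, d, i}  B5 = {b, d, f}  B6 = {b, d, h}  B7 = {c, e, g}
Tree: B1–B2, B2–B3, B3–B4, B2–B5, B3–B6, B1–B7
The largest bag has 3 vertices, giving width 2; this decomposition certifies tw(G) ≤ 2. For the lower bound, the 3 vertices {c, d, e} are pairwise adjacent, and any tree decomposition puts a clique entirely inside one bag — forcing width ≥ 2. Combining the bounds, tw(G) = 2.

2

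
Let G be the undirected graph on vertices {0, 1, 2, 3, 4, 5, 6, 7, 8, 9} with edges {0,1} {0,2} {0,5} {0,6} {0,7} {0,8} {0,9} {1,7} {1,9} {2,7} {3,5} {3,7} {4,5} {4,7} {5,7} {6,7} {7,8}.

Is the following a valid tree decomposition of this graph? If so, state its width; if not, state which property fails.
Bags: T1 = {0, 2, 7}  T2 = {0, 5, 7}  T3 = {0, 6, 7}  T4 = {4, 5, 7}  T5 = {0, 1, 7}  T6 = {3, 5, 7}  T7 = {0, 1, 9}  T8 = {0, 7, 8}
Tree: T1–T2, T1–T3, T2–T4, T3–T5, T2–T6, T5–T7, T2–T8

Vertex coverage: the bags together contain {0, 1, 2, 3, 4, 5, 6, 7, 8, 9}, the full vertex set. Edge coverage: each edge of G has both endpoints in at least one bag. Running intersection: for every vertex, the bags containing it form a connected subtree. All three properties hold, so this is a valid tree decomposition of width max|bag| − 1 = 2, and hence tw(G) ≤ 2.

Yes; width 2.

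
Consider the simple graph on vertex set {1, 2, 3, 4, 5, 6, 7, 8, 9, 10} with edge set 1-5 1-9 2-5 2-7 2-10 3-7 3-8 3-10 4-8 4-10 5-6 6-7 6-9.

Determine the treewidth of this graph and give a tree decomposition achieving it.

Treewidth 2.
One such decomposition:
Bags: B1 = {4, 8, 10}  B2 = {3, 8, 10}  B3 = {2, 3, 10}  B4 = {2, 3, 7}  B5 = {2, 5, 7}  B6 = {5, 6, 7}  B7 = {1, 5, 6}  B8 = {1, 6, 9}
Tree: B1–B2, B2–B3, B3–B4, B4–B5, B5–B6, B6–B7, B7–B8

Each bag holds 3 vertices, so the decomposition has width 2, which upper-bounds the treewidth. For the lower bound, G contains the cycle 4–8–3–10–4, so G is not a forest; only forests have treewidth ≤ 1, hence tw(G) ≥ 2. Therefore the treewidth is 2.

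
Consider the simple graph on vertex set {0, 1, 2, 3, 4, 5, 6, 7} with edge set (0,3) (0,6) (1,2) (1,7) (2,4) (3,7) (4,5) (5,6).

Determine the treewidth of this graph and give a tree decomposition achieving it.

Each bag holds 3 vertices, so the decomposition has width 2, which upper-bounds the treewidth. The edges 1–2–4–5–6–0–3–7–1 form a cycle, so G is not a tree and its treewidth is at least 2. The upper and lower bounds meet at 2, so that is the treewidth.

Treewidth 2.
One such decomposition:
Bags: B1 = {1, 2, 4}  B2 = {1, 4, 5}  B3 = {1, 5, 6}  B4 = {0, 1, 6}  B5 = {0, 1, 3}  B6 = {1, 3, 7}
Tree: B1–B2, B2–B3, B3–B4, B4–B5, B5–B6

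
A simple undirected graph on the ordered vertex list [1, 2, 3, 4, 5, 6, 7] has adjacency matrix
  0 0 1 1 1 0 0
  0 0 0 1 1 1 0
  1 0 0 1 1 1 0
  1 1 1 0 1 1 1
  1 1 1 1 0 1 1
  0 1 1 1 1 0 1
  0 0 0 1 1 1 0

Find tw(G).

A width-3 tree decomposition is:
Bags: B1 = {3, 4, 5, 6}  B2 = {4, 5, 6, 7}  B3 = {1, 3, 4, 5}  B4 = {2, 4, 5, 6}
Tree: B1–B2, B1–B3, B2–B4
Each bag holds 4 vertices, so the decomposition has width 3, which upper-bounds the treewidth. For the lower bound, the 4 vertices {1, 3, 4, 5} are pairwise adjacent, and any tree decomposition puts a clique entirely inside one bag — forcing width ≥ 3. The upper and lower bounds meet at 3, so that is the treewidth.

3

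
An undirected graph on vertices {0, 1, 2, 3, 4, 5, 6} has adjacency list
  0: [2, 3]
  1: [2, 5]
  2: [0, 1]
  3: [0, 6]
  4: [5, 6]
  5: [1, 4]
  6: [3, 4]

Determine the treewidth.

2

A width-2 tree decomposition is:
Bags: B1 = {1, 4, 5}  B2 = {1, 2, 4}  B3 = {0, 2, 4}  B4 = {0, 3, 4}  B5 = {3, 4, 6}
Tree: B1–B2, B2–B3, B3–B4, B4–B5
Each bag holds 3 vertices, so the decomposition has width 2, which upper-bounds the treewidth. Since 4–5–1–2–0–3–6–4 is a cycle in G, G is not acyclic. Forests are exactly the graphs of treewidth ≤ 1, so tw(G) ≥ 2. Therefore the treewidth is 2.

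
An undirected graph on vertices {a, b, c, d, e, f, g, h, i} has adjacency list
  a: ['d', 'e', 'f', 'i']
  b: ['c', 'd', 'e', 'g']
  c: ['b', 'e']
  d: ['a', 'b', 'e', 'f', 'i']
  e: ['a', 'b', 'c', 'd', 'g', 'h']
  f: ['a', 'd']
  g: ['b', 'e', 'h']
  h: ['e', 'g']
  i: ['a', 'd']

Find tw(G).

2

A width-2 tree decomposition is:
Bags: B1 = {b, e, g}  B2 = {b, c, e}  B3 = {b, d, e}  B4 = {a, d, e}  B5 = {e, g, h}  B6 = {a, d, i}  B7 = {a, d, f}
Tree: B1–B2, B2–B3, B3–B4, B1–B5, B4–B6, B4–B7
Each bag holds 3 vertices, so the decomposition has width 2, which upper-bounds the treewidth. For the lower bound, the 3 vertices {e, g, h} are pairwise adjacent, and any tree decomposition puts a clique entirely inside one bag — forcing width ≥ 2. Therefore the treewidth is 2.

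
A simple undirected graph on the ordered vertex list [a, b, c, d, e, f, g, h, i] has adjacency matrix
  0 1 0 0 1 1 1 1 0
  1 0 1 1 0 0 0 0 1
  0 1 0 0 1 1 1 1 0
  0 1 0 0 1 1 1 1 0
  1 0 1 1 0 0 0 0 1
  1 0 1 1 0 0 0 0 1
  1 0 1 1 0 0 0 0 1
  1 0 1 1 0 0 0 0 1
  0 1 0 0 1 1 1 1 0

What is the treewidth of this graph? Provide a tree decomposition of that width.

Each bag holds 5 vertices, so the decomposition has width 4, which upper-bounds the treewidth. For the lower bound: the 5 vertex sets {c,h}, {f,i}, {a,b}, {d}, {g} are disjoint, each induces a connected subgraph, and every pair is joined by at least one edge of G. Contracting each set to a single vertex therefore yields K_{5} as a minor, and since treewidth is minor-monotone, tw(G) ≥ tw(K_{5}) = 4. Combining the bounds, tw(G) = 4.

Treewidth 4.
Bags: B1 = {a, c, d, h, i}  B2 = {a, c, d, f, i}  B3 = {a, b, c, d, i}  B4 = {a, c, d, g, i}  B5 = {a, c, d, e, i}
Tree: B1–B2, B2–B3, B3–B4, B4–B5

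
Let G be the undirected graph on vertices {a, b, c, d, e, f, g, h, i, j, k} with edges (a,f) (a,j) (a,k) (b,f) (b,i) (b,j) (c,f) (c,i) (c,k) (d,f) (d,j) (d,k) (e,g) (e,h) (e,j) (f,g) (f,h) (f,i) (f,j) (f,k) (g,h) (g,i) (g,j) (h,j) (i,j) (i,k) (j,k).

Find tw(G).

3

A width-3 tree decomposition is:
Bags: B1 = {f, i, j, k}  B2 = {f, g, i, j}  B3 = {f, g, h, j}  B4 = {b, f, i, j}  B5 = {d, f, j, k}  B6 = {c, f, i, k}  B7 = {e, g, h, j}  B8 = {a, f, j, k}
Tree: B1–B2, B2–B3, B1–B4, B1–B5, B1–B6, B3–B7, B1–B8
Every bag has size at most 4, so the width is 4 − 1 = 3 and tw(G) ≤ 3. On the other hand G contains the 4-clique {e, g, h, j}. A clique must lie in a single bag of any decomposition, so no decomposition can have width below 3. Hence tw(G) = 3 exactly.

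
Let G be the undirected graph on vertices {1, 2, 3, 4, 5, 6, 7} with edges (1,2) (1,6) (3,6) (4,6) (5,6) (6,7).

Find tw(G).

A width-1 tree decomposition is:
Bags: B1 = {1, 2}  B2 = {1, 6}  B3 = {6, 7}  B4 = {3, 6}  B5 = {4, 6}  B6 = {5, 6}
Tree: B1–B2, B2–B3, B3–B4, B4–B5, B3–B6
Every bag has size at most 2, so the width is 2 − 1 = 1 and tw(G) ≤ 1. G has an edge, so its treewidth is at least 1. Therefore the treewidth is 1.

1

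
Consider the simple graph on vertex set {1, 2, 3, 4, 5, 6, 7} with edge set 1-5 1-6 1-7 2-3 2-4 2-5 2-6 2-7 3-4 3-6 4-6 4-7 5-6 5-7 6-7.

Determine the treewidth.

3

A width-3 tree decomposition is:
Bags: B1 = {2, 5, 6, 7}  B2 = {2, 4, 6, 7}  B3 = {1, 5, 6, 7}  B4 = {2, 3, 4, 6}
Tree: B1–B2, B1–B3, B2–B4
The largest bag has 4 vertices, giving width 3; this decomposition certifies tw(G) ≤ 3. On the other hand G contains the 4-clique {1, 5, 6, 7}. A clique must lie in a single bag of any decomposition, so no decomposition can have width below 3. Hence tw(G) = 3 exactly.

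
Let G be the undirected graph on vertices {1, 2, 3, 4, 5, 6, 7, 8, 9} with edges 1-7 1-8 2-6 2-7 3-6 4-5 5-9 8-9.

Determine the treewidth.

1

A width-1 tree decomposition is:
Bags: B1 = {4, 5}  B2 = {5, 9}  B3 = {8, 9}  B4 = {1, 8}  B5 = {1, 7}  B6 = {2, 7}  B7 = {2, 6}  B8 = {3, 6}
Tree: B1–B2, B2–B3, B3–B4, B4–B5, B5–B6, B6–B7, B7–B8
The largest bag has 2 vertices, giving width 1; this decomposition certifies tw(G) ≤ 1. G has an edge, so its treewidth is at least 1. Combining the bounds, tw(G) = 1.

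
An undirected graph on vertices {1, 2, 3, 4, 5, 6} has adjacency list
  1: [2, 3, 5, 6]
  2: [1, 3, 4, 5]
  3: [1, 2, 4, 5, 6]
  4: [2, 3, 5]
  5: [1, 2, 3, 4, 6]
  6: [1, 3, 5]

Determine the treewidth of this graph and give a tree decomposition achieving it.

Each bag holds 4 vertices, so the decomposition has width 3, which upper-bounds the treewidth. For the lower bound, the 4 vertices {1, 2, 3, 5} are pairwise adjacent, and any tree decomposition puts a clique entirely inside one bag — forcing width ≥ 3. Hence tw(G) = 3 exactly.

Treewidth 3.
Bags: B1 = {1, 3, 5, 6}  B2 = {1, 2, 3, 5}  B3 = {2, 3, 4, 5}
Tree: B1–B2, B2–B3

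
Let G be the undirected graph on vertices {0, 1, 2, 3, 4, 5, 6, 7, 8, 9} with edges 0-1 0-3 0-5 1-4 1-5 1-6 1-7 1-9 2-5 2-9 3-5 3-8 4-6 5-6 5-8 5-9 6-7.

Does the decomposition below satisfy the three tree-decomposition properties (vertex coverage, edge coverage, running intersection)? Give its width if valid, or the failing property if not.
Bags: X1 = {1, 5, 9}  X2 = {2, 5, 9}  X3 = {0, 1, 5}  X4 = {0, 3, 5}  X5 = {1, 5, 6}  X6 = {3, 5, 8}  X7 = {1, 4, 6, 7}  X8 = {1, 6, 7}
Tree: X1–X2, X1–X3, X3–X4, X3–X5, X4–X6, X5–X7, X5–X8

A tree decomposition must satisfy three properties: every vertex lies in some bag; for every edge, both endpoints lie together in some bag; and for every vertex, the bags containing it form a connected subtree. Here bags containing vertex 7 are not connected in the tree, so the decomposition is invalid.

No — bags containing vertex 7 are not connected in the tree.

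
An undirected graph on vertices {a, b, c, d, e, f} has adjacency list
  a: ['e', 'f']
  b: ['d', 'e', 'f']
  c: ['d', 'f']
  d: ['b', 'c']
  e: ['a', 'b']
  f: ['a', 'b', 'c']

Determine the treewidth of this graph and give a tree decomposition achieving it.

Treewidth 2.
Bags: B1 = {a, e, f}  B2 = {b, e, f}  B3 = {b, c, f}  B4 = {b, c, d}
Tree: B1–B2, B2–B3, B3–B4

The largest bag has 3 vertices, giving width 2; this decomposition certifies tw(G) ≤ 2. The edges a–e–b–f–a form a cycle, so G is not a tree and its treewidth is at least 2. Hence tw(G) = 2 exactly.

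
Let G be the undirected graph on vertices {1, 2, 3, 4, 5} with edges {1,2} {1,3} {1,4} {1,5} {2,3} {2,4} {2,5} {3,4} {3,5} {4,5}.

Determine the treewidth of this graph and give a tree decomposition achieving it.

A single bag containing all 5 vertices is trivially a valid decomposition of width 4. For the lower bound, the 5 vertices {1, 2, 3, 4, 5} are pairwise adjacent, and any tree decomposition puts a clique entirely inside one bag — forcing width ≥ 4. The upper and lower bounds meet at 4, so that is the treewidth.

Treewidth 4.
Bags: B1 = {1, 2, 3, 4, 5}
Tree: (single bag)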